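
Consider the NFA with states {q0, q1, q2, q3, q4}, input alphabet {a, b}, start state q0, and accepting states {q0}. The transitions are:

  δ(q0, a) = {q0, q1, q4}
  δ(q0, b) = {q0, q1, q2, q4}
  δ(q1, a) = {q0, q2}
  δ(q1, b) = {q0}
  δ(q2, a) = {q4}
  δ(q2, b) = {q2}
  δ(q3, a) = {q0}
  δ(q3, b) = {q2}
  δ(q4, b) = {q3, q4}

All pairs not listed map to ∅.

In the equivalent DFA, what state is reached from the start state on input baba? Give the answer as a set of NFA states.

Start: {q0}.
δ(q0,b) = {q0, q1, q2, q4}.
Union: {q0, q1, q2, q4}.
After b: {q0, q1, q2, q4}.
δ(q0,a) = {q0, q1, q4}; δ(q1,a) = {q0, q2}; δ(q2,a) = {q4}; δ(q4,a) = ∅.
Union: {q0, q1, q2, q4}.
After a: {q0, q1, q2, q4}.
δ(q0,b) = {q0, q1, q2, q4}; δ(q1,b) = {q0}; δ(q2,b) = {q2}; δ(q4,b) = {q3, q4}.
Union: {q0, q1, q2, q3, q4}.
After b: {q0, q1, q2, q3, q4}.
δ(q0,a) = {q0, q1, q4}; δ(q1,a) = {q0, q2}; δ(q2,a) = {q4}; δ(q3,a) = {q0}; δ(q4,a) = ∅.
Union: {q0, q1, q2, q4}.
After a: {q0, q1, q2, q4}.

{q0, q1, q2, q4}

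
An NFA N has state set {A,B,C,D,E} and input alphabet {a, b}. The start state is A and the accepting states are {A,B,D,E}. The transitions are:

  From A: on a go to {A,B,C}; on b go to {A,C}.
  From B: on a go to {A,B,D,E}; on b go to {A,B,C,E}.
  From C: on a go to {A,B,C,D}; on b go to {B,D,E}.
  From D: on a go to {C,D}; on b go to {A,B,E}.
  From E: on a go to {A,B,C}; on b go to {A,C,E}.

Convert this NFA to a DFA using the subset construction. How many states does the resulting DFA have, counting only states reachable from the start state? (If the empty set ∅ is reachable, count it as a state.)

Start state of the DFA: {A}.
{A} --a--> {A,B,C}  [new]
{A} --b--> {A,C}  [new]
{A,B,C} --a--> {A,B,C,D,E}  [new]
{A,B,C} --b--> {A,B,C,D,E}  [seen]
{A,C} --a--> {A,B,C,D}  [new]
{A,C} --b--> {A,B,C,D,E}  [seen]
{A,B,C,D,E} --a--> {A,B,C,D,E}  [seen]
{A,B,C,D,E} --b--> {A,B,C,D,E}  [seen]
{A,B,C,D} --a--> {A,B,C,D,E}  [seen]
{A,B,C,D} --b--> {A,B,C,D,E}  [seen]
Reachable DFA states: {A}, {A,B,C}, {A,C}, {A,B,C,D,E}, {A,B,C,D}.

5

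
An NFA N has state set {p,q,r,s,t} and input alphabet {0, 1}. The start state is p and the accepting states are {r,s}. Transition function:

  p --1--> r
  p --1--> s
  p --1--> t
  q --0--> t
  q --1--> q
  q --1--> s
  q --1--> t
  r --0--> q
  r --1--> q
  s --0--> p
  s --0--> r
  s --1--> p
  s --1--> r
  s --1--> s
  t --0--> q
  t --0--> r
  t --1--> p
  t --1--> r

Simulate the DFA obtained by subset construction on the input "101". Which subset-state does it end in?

Start: {p}.
δ(p,1) = {r,s,t}.
Union: {r,s,t}.
After 1: {r,s,t}.
δ(r,0) = {q}; δ(s,0) = {p,r}; δ(t,0) = {q,r}.
Union: {p,q,r}.
After 0: {p,q,r}.
δ(p,1) = {r,s,t}; δ(q,1) = {q,s,t}; δ(r,1) = {q}.
Union: {q,r,s,t}.
After 1: {q,r,s,t}.

{q,r,s,t}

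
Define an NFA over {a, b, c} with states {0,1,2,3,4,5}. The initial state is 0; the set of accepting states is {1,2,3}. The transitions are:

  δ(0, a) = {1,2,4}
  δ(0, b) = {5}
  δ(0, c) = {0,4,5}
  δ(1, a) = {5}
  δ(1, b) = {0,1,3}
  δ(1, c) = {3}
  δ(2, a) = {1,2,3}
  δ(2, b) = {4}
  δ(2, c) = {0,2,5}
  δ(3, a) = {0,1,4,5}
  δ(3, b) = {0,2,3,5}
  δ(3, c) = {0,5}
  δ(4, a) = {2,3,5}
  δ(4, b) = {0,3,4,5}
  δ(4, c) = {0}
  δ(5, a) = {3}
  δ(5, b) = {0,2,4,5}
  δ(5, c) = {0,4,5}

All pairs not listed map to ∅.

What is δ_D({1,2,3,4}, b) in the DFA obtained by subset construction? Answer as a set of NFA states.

δ(1,b) = {0,1,3}; δ(2,b) = {4}; δ(3,b) = {0,2,3,5}; δ(4,b) = {0,3,4,5}.
Union: {0,1,2,3,4,5}.

{0,1,2,3,4,5}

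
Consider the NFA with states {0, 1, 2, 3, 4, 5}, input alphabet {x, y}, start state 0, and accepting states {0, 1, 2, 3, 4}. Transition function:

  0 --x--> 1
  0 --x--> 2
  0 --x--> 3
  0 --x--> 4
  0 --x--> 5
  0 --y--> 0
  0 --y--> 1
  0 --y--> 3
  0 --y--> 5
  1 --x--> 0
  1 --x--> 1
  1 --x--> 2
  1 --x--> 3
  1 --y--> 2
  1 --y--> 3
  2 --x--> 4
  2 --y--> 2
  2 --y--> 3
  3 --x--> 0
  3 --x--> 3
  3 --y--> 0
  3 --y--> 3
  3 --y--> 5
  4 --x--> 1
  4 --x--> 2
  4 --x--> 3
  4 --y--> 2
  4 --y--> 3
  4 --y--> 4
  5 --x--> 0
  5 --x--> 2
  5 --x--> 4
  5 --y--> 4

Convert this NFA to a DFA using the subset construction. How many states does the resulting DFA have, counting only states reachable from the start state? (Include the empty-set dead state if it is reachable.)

6

Start state of the DFA: {0}.
{0} --x--> {1, 2, 3, 4, 5}  [new]
{0} --y--> {0, 1, 3, 5}  [new]
{1, 2, 3, 4, 5} --x--> {0, 1, 2, 3, 4}  [new]
{1, 2, 3, 4, 5} --y--> {0, 2, 3, 4, 5}  [new]
{0, 1, 3, 5} --x--> {0, 1, 2, 3, 4, 5}  [new]
{0, 1, 3, 5} --y--> {0, 1, 2, 3, 4, 5}  [seen]
{0, 1, 2, 3, 4} --x--> {0, 1, 2, 3, 4, 5}  [seen]
{0, 1, 2, 3, 4} --y--> {0, 1, 2, 3, 4, 5}  [seen]
{0, 2, 3, 4, 5} --x--> {0, 1, 2, 3, 4, 5}  [seen]
{0, 2, 3, 4, 5} --y--> {0, 1, 2, 3, 4, 5}  [seen]
{0, 1, 2, 3, 4, 5} --x--> {0, 1, 2, 3, 4, 5}  [seen]
{0, 1, 2, 3, 4, 5} --y--> {0, 1, 2, 3, 4, 5}  [seen]
Reachable DFA states: {0}, {1, 2, 3, 4, 5}, {0, 1, 3, 5}, {0, 1, 2, 3, 4}, {0, 2, 3, 4, 5}, {0, 1, 2, 3, 4, 5}.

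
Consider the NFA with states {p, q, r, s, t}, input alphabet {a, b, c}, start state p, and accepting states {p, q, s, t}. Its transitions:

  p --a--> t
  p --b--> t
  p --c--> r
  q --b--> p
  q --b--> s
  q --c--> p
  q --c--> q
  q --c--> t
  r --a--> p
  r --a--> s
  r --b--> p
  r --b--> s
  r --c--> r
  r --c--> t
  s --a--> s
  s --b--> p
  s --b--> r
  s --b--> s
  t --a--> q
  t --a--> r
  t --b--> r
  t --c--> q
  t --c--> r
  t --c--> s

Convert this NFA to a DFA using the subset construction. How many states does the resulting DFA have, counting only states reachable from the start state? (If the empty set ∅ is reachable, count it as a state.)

Start state of the DFA: {p}.
{p} --a--> {t}  [new]
{p} --b--> {t}  [seen]
{p} --c--> {r}  [new]
{t} --a--> {q, r}  [new]
{t} --b--> {r}  [seen]
{t} --c--> {q, r, s}  [new]
{r} --a--> {p, s}  [new]
{r} --b--> {p, s}  [seen]
{r} --c--> {r, t}  [new]
{q, r} --a--> {p, s}  [seen]
{q, r} --b--> {p, s}  [seen]
{q, r} --c--> {p, q, r, t}  [new]
{q, r, s} --a--> {p, s}  [seen]
{q, r, s} --b--> {p, r, s}  [new]
{q, r, s} --c--> {p, q, r, t}  [seen]
{p, s} --a--> {s, t}  [new]
{p, s} --b--> {p, r, s, t}  [new]
{p, s} --c--> {r}  [seen]
{r, t} --a--> {p, q, r, s}  [new]
{r, t} --b--> {p, r, s}  [seen]
{r, t} --c--> {q, r, s, t}  [new]
{p, q, r, t} --a--> {p, q, r, s, t}  [new]
{p, q, r, t} --b--> {p, r, s, t}  [seen]
{p, q, r, t} --c--> {p, q, r, s, t}  [seen]
{p, r, s} --a--> {p, s, t}  [new]
{p, r, s} --b--> {p, r, s, t}  [seen]
{p, r, s} --c--> {r, t}  [seen]
{s, t} --a--> {q, r, s}  [seen]
{s, t} --b--> {p, r, s}  [seen]
{s, t} --c--> {q, r, s}  [seen]
{p, r, s, t} --a--> {p, q, r, s, t}  [seen]
{p, r, s, t} --b--> {p, r, s, t}  [seen]
{p, r, s, t} --c--> {q, r, s, t}  [seen]
{p, q, r, s} --a--> {p, s, t}  [seen]
{p, q, r, s} --b--> {p, r, s, t}  [seen]
{p, q, r, s} --c--> {p, q, r, t}  [seen]
{q, r, s, t} --a--> {p, q, r, s}  [seen]
{q, r, s, t} --b--> {p, r, s}  [seen]
{q, r, s, t} --c--> {p, q, r, s, t}  [seen]
{p, q, r, s, t} --a--> {p, q, r, s, t}  [seen]
{p, q, r, s, t} --b--> {p, r, s, t}  [seen]
{p, q, r, s, t} --c--> {p, q, r, s, t}  [seen]
{p, s, t} --a--> {q, r, s, t}  [seen]
{p, s, t} --b--> {p, r, s, t}  [seen]
{p, s, t} --c--> {q, r, s}  [seen]
Reachable DFA states: {p}, {t}, {r}, {q, r}, {q, r, s}, {p, s}, {r, t}, {p, q, r, t}, {p, r, s}, {s, t}, {p, r, s, t}, {p, q, r, s}, {q, r, s, t}, {p, q, r, s, t}, {p, s, t}.

15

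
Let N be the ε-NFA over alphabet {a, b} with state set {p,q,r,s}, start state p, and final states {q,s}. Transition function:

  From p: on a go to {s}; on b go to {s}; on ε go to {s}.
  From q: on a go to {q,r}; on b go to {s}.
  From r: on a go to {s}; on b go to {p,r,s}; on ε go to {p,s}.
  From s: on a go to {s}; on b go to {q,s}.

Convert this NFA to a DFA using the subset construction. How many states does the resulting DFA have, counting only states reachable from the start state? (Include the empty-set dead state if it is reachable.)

4

Start state of the DFA: {p,s} (ε-closure of the NFA start).
{p,s} --a--> {s}  [new]
{p,s} --b--> {q,s}  [new]
{s} --a--> {s}  [seen]
{s} --b--> {q,s}  [seen]
{q,s} --a--> {p,q,r,s}  [new]
{q,s} --b--> {q,s}  [seen]
{p,q,r,s} --a--> {p,q,r,s}  [seen]
{p,q,r,s} --b--> {p,q,r,s}  [seen]
Reachable DFA states: {p,s}, {s}, {q,s}, {p,q,r,s}.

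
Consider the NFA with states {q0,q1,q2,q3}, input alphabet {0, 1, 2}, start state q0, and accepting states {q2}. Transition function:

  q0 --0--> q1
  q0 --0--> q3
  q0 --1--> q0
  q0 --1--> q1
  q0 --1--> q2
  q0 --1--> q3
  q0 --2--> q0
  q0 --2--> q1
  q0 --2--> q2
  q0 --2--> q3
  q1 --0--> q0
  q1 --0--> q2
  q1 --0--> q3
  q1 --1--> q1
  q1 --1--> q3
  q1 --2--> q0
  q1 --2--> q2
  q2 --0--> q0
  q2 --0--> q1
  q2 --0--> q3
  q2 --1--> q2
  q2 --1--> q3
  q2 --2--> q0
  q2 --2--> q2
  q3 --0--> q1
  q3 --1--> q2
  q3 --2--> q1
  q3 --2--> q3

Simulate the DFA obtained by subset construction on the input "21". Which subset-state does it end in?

Start: {q0}.
δ(q0,2) = {q0,q1,q2,q3}.
Union: {q0,q1,q2,q3}.
After 2: {q0,q1,q2,q3}.
δ(q0,1) = {q0,q1,q2,q3}; δ(q1,1) = {q1,q3}; δ(q2,1) = {q2,q3}; δ(q3,1) = {q2}.
Union: {q0,q1,q2,q3}.
After 1: {q0,q1,q2,q3}.

{q0,q1,q2,q3}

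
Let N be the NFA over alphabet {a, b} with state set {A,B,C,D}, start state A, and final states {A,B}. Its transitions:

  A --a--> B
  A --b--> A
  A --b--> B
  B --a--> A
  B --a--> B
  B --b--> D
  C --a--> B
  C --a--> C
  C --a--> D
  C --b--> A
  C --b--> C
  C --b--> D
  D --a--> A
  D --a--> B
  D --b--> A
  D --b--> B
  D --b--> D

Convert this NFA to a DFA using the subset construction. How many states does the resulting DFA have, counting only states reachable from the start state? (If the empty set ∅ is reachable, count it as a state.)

5

Start state of the DFA: {A}.
{A} --a--> {B}  [new]
{A} --b--> {A,B}  [new]
{B} --a--> {A,B}  [seen]
{B} --b--> {D}  [new]
{A,B} --a--> {A,B}  [seen]
{A,B} --b--> {A,B,D}  [new]
{D} --a--> {A,B}  [seen]
{D} --b--> {A,B,D}  [seen]
{A,B,D} --a--> {A,B}  [seen]
{A,B,D} --b--> {A,B,D}  [seen]
Reachable DFA states: {A}, {B}, {A,B}, {D}, {A,B,D}.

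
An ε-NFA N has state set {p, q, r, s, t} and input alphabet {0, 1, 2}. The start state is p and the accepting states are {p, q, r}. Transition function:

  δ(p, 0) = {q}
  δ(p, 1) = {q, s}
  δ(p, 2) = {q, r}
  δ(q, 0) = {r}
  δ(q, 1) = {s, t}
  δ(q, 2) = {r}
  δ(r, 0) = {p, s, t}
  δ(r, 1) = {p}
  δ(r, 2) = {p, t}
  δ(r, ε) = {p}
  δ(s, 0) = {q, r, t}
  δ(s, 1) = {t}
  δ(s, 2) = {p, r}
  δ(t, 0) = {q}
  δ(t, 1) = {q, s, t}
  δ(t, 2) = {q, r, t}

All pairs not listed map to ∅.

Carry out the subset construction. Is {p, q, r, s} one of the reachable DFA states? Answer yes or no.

Start state of the DFA: {p} (ε-closure of the NFA start).
{p} --0--> {q}  [new]
{p} --1--> {q, s}  [new]
{p} --2--> {p, q, r}  [new]
{q} --0--> {p, r}  [new]
{q} --1--> {s, t}  [new]
{q} --2--> {p, r}  [seen]
{q, s} --0--> {p, q, r, t}  [new]
{q, s} --1--> {s, t}  [seen]
{q, s} --2--> {p, r}  [seen]
{p, q, r} --0--> {p, q, r, s, t}  [new]
{p, q, r} --1--> {p, q, s, t}  [new]
{p, q, r} --2--> {p, q, r, t}  [seen]
{p, r} --0--> {p, q, s, t}  [seen]
{p, r} --1--> {p, q, s}  [new]
{p, r} --2--> {p, q, r, t}  [seen]
{s, t} --0--> {p, q, r, t}  [seen]
{s, t} --1--> {q, s, t}  [new]
{s, t} --2--> {p, q, r, t}  [seen]
{p, q, r, t} --0--> {p, q, r, s, t}  [seen]
{p, q, r, t} --1--> {p, q, s, t}  [seen]
{p, q, r, t} --2--> {p, q, r, t}  [seen]
{p, q, r, s, t} --0--> {p, q, r, s, t}  [seen]
{p, q, r, s, t} --1--> {p, q, s, t}  [seen]
{p, q, r, s, t} --2--> {p, q, r, t}  [seen]
{p, q, s, t} --0--> {p, q, r, t}  [seen]
{p, q, s, t} --1--> {q, s, t}  [seen]
{p, q, s, t} --2--> {p, q, r, t}  [seen]
{p, q, s} --0--> {p, q, r, t}  [seen]
{p, q, s} --1--> {q, s, t}  [seen]
{p, q, s} --2--> {p, q, r}  [seen]
{q, s, t} --0--> {p, q, r, t}  [seen]
{q, s, t} --1--> {q, s, t}  [seen]
{q, s, t} --2--> {p, q, r, t}  [seen]
Reachable DFA states: {p}, {q}, {q, s}, {p, q, r}, {p, r}, {s, t}, {p, q, r, t}, {p, q, r, s, t}, {p, q, s, t}, {p, q, s}, {q, s, t}.
{p, q, r, s} is not among them.

no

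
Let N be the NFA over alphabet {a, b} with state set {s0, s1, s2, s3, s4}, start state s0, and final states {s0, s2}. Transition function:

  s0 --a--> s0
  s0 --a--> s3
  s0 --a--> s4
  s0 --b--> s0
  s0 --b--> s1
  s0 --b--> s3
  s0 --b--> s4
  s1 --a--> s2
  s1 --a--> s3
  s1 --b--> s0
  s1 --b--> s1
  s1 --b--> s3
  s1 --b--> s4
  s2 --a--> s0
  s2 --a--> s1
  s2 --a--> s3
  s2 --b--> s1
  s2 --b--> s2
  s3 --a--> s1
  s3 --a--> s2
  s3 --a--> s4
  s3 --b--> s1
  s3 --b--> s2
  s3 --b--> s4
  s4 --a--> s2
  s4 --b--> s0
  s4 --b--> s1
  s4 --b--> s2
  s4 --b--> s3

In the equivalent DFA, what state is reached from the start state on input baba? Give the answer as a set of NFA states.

Start: {s0}.
δ(s0,b) = {s0, s1, s3, s4}.
Union: {s0, s1, s3, s4}.
After b: {s0, s1, s3, s4}.
δ(s0,a) = {s0, s3, s4}; δ(s1,a) = {s2, s3}; δ(s3,a) = {s1, s2, s4}; δ(s4,a) = {s2}.
Union: {s0, s1, s2, s3, s4}.
After a: {s0, s1, s2, s3, s4}.
δ(s0,b) = {s0, s1, s3, s4}; δ(s1,b) = {s0, s1, s3, s4}; δ(s2,b) = {s1, s2}; δ(s3,b) = {s1, s2, s4}; δ(s4,b) = {s0, s1, s2, s3}.
Union: {s0, s1, s2, s3, s4}.
After b: {s0, s1, s2, s3, s4}.
δ(s0,a) = {s0, s3, s4}; δ(s1,a) = {s2, s3}; δ(s2,a) = {s0, s1, s3}; δ(s3,a) = {s1, s2, s4}; δ(s4,a) = {s2}.
Union: {s0, s1, s2, s3, s4}.
After a: {s0, s1, s2, s3, s4}.

{s0, s1, s2, s3, s4}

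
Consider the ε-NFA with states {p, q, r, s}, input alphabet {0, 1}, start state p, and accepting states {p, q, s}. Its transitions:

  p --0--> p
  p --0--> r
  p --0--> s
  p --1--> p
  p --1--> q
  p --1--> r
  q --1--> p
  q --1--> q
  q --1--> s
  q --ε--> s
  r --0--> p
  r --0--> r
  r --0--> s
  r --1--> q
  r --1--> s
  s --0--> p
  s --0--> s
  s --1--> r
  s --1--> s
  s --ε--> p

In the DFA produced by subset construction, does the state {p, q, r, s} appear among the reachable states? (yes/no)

yes

Start state of the DFA: {p} (ε-closure of the NFA start).
{p} --0--> {p, r, s}  [new]
{p} --1--> {p, q, r, s}  [new]
{p, r, s} --0--> {p, r, s}  [seen]
{p, r, s} --1--> {p, q, r, s}  [seen]
{p, q, r, s} --0--> {p, r, s}  [seen]
{p, q, r, s} --1--> {p, q, r, s}  [seen]
Reachable DFA states: {p}, {p, r, s}, {p, q, r, s}.
{p, q, r, s} is among them.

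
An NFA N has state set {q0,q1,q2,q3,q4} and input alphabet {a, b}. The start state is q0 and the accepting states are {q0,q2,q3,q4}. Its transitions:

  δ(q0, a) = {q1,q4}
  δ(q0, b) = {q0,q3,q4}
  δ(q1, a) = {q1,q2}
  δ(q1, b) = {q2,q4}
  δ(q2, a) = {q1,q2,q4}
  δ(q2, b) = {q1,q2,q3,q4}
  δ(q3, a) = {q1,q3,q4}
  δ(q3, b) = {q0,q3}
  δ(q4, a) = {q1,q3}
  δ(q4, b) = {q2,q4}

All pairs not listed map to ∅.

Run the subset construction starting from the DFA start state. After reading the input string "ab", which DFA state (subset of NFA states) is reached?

Start: {q0}.
δ(q0,a) = {q1,q4}.
Union: {q1,q4}.
After a: {q1,q4}.
δ(q1,b) = {q2,q4}; δ(q4,b) = {q2,q4}.
Union: {q2,q4}.
After b: {q2,q4}.

{q2,q4}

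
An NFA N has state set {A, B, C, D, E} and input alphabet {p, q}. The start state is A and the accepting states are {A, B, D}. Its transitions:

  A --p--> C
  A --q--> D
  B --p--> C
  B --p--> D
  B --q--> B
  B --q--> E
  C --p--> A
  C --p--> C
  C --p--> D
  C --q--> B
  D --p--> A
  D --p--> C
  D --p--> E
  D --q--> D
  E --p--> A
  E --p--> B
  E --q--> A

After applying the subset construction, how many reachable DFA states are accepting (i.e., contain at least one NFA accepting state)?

15

Start state of the DFA: {A}.
{A} --p--> {C}  [new]
{A} --q--> {D}  [new]
{C} --p--> {A, C, D}  [new]
{C} --q--> {B}  [new]
{D} --p--> {A, C, E}  [new]
{D} --q--> {D}  [seen]
{A, C, D} --p--> {A, C, D, E}  [new]
{A, C, D} --q--> {B, D}  [new]
{B} --p--> {C, D}  [new]
{B} --q--> {B, E}  [new]
{A, C, E} --p--> {A, B, C, D}  [new]
{A, C, E} --q--> {A, B, D}  [new]
{A, C, D, E} --p--> {A, B, C, D, E}  [new]
{A, C, D, E} --q--> {A, B, D}  [seen]
{B, D} --p--> {A, C, D, E}  [seen]
{B, D} --q--> {B, D, E}  [new]
{C, D} --p--> {A, C, D, E}  [seen]
{C, D} --q--> {B, D}  [seen]
{B, E} --p--> {A, B, C, D}  [seen]
{B, E} --q--> {A, B, E}  [new]
{A, B, C, D} --p--> {A, C, D, E}  [seen]
{A, B, C, D} --q--> {B, D, E}  [seen]
{A, B, D} --p--> {A, C, D, E}  [seen]
{A, B, D} --q--> {B, D, E}  [seen]
{A, B, C, D, E} --p--> {A, B, C, D, E}  [seen]
{A, B, C, D, E} --q--> {A, B, D, E}  [new]
{B, D, E} --p--> {A, B, C, D, E}  [seen]
{B, D, E} --q--> {A, B, D, E}  [seen]
{A, B, E} --p--> {A, B, C, D}  [seen]
{A, B, E} --q--> {A, B, D, E}  [seen]
{A, B, D, E} --p--> {A, B, C, D, E}  [seen]
{A, B, D, E} --q--> {A, B, D, E}  [seen]
Reachable DFA states: {A}, {C}, {D}, {A, C, D}, {B}, {A, C, E}, {A, C, D, E}, {B, D}, {C, D}, {B, E}, {A, B, C, D}, {A, B, D}, {A, B, C, D, E}, {B, D, E}, {A, B, E}, {A, B, D, E}.
Accepting DFA states (contain an NFA accepting state): {A}, {D}, {A, C, D}, {B}, {A, C, E}, {A, C, D, E}, {B, D}, {C, D}, {B, E}, {A, B, C, D}, {A, B, D}, {A, B, C, D, E}, {B, D, E}, {A, B, E}, {A, B, D, E}.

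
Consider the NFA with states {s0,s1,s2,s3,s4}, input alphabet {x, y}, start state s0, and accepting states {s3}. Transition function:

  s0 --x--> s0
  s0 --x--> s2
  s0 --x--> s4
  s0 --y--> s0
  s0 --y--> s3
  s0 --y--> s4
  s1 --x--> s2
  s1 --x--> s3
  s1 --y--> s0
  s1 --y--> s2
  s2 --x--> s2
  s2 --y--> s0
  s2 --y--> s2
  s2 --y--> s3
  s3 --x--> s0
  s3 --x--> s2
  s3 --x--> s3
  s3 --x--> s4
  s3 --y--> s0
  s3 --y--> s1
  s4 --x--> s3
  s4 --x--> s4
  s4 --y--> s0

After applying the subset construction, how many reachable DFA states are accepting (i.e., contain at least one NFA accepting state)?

Start state of the DFA: {s0}.
{s0} --x--> {s0,s2,s4}  [new]
{s0} --y--> {s0,s3,s4}  [new]
{s0,s2,s4} --x--> {s0,s2,s3,s4}  [new]
{s0,s2,s4} --y--> {s0,s2,s3,s4}  [seen]
{s0,s3,s4} --x--> {s0,s2,s3,s4}  [seen]
{s0,s3,s4} --y--> {s0,s1,s3,s4}  [new]
{s0,s2,s3,s4} --x--> {s0,s2,s3,s4}  [seen]
{s0,s2,s3,s4} --y--> {s0,s1,s2,s3,s4}  [new]
{s0,s1,s3,s4} --x--> {s0,s2,s3,s4}  [seen]
{s0,s1,s3,s4} --y--> {s0,s1,s2,s3,s4}  [seen]
{s0,s1,s2,s3,s4} --x--> {s0,s2,s3,s4}  [seen]
{s0,s1,s2,s3,s4} --y--> {s0,s1,s2,s3,s4}  [seen]
Reachable DFA states: {s0}, {s0,s2,s4}, {s0,s3,s4}, {s0,s2,s3,s4}, {s0,s1,s3,s4}, {s0,s1,s2,s3,s4}.
Accepting DFA states (contain an NFA accepting state): {s0,s3,s4}, {s0,s2,s3,s4}, {s0,s1,s3,s4}, {s0,s1,s2,s3,s4}.

4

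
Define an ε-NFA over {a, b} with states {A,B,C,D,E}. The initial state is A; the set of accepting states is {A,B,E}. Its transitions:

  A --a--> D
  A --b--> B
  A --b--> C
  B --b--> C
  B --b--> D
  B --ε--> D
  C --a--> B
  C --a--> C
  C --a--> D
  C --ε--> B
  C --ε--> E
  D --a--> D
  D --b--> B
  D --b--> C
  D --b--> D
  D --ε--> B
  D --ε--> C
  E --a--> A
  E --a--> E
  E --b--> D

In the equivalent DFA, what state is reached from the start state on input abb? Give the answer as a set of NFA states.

Start: {A}.
δ(A,a) = {D}.
Union: {D}.
ε-closure gives {B,C,D,E}.
After a: {B,C,D,E}.
δ(B,b) = {C,D}; δ(C,b) = ∅; δ(D,b) = {B,C,D}; δ(E,b) = {D}.
Union: {B,C,D}.
ε-closure gives {B,C,D,E}.
After b: {B,C,D,E}.
δ(B,b) = {C,D}; δ(C,b) = ∅; δ(D,b) = {B,C,D}; δ(E,b) = {D}.
Union: {B,C,D}.
ε-closure gives {B,C,D,E}.
After b: {B,C,D,E}.

{B,C,D,E}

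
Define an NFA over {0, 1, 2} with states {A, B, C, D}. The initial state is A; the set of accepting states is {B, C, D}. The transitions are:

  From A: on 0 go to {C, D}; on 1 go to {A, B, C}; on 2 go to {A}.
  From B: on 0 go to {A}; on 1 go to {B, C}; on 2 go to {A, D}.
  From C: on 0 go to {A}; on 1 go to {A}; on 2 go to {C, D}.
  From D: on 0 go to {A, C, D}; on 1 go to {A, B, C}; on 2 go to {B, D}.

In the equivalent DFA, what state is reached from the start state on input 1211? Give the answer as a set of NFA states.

{A, B, C}

Start: {A}.
δ(A,1) = {A, B, C}.
Union: {A, B, C}.
After 1: {A, B, C}.
δ(A,2) = {A}; δ(B,2) = {A, D}; δ(C,2) = {C, D}.
Union: {A, C, D}.
After 2: {A, C, D}.
δ(A,1) = {A, B, C}; δ(C,1) = {A}; δ(D,1) = {A, B, C}.
Union: {A, B, C}.
After 1: {A, B, C}.
δ(A,1) = {A, B, C}; δ(B,1) = {B, C}; δ(C,1) = {A}.
Union: {A, B, C}.
After 1: {A, B, C}.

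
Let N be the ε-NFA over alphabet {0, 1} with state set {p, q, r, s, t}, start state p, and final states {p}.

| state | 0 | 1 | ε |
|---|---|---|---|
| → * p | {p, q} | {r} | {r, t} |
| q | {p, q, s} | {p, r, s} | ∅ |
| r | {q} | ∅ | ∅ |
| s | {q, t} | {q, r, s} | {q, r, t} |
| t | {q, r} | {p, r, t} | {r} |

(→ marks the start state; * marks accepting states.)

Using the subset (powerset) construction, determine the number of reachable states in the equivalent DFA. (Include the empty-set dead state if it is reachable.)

3

Start state of the DFA: {p, r, t} (ε-closure of the NFA start).
{p, r, t} --0--> {p, q, r, t}  [new]
{p, r, t} --1--> {p, r, t}  [seen]
{p, q, r, t} --0--> {p, q, r, s, t}  [new]
{p, q, r, t} --1--> {p, q, r, s, t}  [seen]
{p, q, r, s, t} --0--> {p, q, r, s, t}  [seen]
{p, q, r, s, t} --1--> {p, q, r, s, t}  [seen]
Reachable DFA states: {p, r, t}, {p, q, r, t}, {p, q, r, s, t}.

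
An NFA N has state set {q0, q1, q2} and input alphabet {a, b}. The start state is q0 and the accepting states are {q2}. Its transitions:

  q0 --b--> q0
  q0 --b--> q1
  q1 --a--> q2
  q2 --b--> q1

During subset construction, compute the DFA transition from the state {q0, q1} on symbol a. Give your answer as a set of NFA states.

δ(q0,a) = ∅; δ(q1,a) = {q2}.
Union: {q2}.

{q2}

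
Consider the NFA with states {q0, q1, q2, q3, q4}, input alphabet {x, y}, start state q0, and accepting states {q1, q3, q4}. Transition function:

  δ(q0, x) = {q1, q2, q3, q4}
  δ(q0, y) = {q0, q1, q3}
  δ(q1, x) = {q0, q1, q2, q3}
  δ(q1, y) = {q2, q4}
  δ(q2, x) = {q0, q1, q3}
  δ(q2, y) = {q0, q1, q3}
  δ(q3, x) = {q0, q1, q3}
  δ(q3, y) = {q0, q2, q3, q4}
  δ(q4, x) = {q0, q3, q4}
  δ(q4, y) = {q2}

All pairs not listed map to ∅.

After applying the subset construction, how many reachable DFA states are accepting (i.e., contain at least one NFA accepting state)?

Start state of the DFA: {q0}.
{q0} --x--> {q1, q2, q3, q4}  [new]
{q0} --y--> {q0, q1, q3}  [new]
{q1, q2, q3, q4} --x--> {q0, q1, q2, q3, q4}  [new]
{q1, q2, q3, q4} --y--> {q0, q1, q2, q3, q4}  [seen]
{q0, q1, q3} --x--> {q0, q1, q2, q3, q4}  [seen]
{q0, q1, q3} --y--> {q0, q1, q2, q3, q4}  [seen]
{q0, q1, q2, q3, q4} --x--> {q0, q1, q2, q3, q4}  [seen]
{q0, q1, q2, q3, q4} --y--> {q0, q1, q2, q3, q4}  [seen]
Reachable DFA states: {q0}, {q1, q2, q3, q4}, {q0, q1, q3}, {q0, q1, q2, q3, q4}.
Accepting DFA states (contain an NFA accepting state): {q1, q2, q3, q4}, {q0, q1, q3}, {q0, q1, q2, q3, q4}.

3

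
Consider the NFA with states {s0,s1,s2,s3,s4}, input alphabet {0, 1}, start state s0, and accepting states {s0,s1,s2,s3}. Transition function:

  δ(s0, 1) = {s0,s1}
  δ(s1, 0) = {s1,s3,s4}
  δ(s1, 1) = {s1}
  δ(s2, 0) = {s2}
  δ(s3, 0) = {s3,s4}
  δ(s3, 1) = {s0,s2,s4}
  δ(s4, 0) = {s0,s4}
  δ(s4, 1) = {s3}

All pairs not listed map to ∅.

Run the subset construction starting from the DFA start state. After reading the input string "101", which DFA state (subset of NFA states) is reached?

Start: {s0}.
δ(s0,1) = {s0,s1}.
Union: {s0,s1}.
After 1: {s0,s1}.
δ(s0,0) = ∅; δ(s1,0) = {s1,s3,s4}.
Union: {s1,s3,s4}.
After 0: {s1,s3,s4}.
δ(s1,1) = {s1}; δ(s3,1) = {s0,s2,s4}; δ(s4,1) = {s3}.
Union: {s0,s1,s2,s3,s4}.
After 1: {s0,s1,s2,s3,s4}.

{s0,s1,s2,s3,s4}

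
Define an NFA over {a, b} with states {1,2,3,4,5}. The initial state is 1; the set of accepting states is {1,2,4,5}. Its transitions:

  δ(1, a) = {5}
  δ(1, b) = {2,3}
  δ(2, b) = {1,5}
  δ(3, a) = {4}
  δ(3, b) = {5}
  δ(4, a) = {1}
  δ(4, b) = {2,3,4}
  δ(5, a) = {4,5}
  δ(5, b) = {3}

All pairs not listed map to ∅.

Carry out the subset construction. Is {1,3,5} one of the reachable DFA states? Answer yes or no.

no

Start state of the DFA: {1}.
{1} --a--> {5}  [new]
{1} --b--> {2,3}  [new]
{5} --a--> {4,5}  [new]
{5} --b--> {3}  [new]
{2,3} --a--> {4}  [new]
{2,3} --b--> {1,5}  [new]
{4,5} --a--> {1,4,5}  [new]
{4,5} --b--> {2,3,4}  [new]
{3} --a--> {4}  [seen]
{3} --b--> {5}  [seen]
{4} --a--> {1}  [seen]
{4} --b--> {2,3,4}  [seen]
{1,5} --a--> {4,5}  [seen]
{1,5} --b--> {2,3}  [seen]
{1,4,5} --a--> {1,4,5}  [seen]
{1,4,5} --b--> {2,3,4}  [seen]
{2,3,4} --a--> {1,4}  [new]
{2,3,4} --b--> {1,2,3,4,5}  [new]
{1,4} --a--> {1,5}  [seen]
{1,4} --b--> {2,3,4}  [seen]
{1,2,3,4,5} --a--> {1,4,5}  [seen]
{1,2,3,4,5} --b--> {1,2,3,4,5}  [seen]
Reachable DFA states: {1}, {5}, {2,3}, {4,5}, {3}, {4}, {1,5}, {1,4,5}, {2,3,4}, {1,4}, {1,2,3,4,5}.
{1,3,5} is not among them.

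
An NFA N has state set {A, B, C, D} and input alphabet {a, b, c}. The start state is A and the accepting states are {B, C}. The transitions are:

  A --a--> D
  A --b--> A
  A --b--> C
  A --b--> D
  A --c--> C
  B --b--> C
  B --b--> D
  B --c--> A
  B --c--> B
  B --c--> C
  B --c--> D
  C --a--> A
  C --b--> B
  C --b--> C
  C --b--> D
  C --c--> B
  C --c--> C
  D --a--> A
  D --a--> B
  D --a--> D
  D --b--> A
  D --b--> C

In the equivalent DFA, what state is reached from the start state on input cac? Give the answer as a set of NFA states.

Start: {A}.
δ(A,c) = {C}.
Union: {C}.
After c: {C}.
δ(C,a) = {A}.
Union: {A}.
After a: {A}.
δ(A,c) = {C}.
Union: {C}.
After c: {C}.

{C}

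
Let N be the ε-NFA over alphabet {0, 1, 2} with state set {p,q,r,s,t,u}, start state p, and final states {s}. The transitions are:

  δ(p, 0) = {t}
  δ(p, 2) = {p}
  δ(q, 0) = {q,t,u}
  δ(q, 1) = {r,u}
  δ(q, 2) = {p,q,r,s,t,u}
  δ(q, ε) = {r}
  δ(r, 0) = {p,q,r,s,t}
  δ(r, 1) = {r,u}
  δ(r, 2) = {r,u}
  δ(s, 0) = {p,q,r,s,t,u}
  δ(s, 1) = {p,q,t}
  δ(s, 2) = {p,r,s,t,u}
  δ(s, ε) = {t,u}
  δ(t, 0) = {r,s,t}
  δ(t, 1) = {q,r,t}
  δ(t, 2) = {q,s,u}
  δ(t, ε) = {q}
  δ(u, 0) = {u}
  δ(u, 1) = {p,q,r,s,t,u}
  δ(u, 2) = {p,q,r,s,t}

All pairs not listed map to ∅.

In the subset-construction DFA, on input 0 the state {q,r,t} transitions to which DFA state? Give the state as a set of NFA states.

{p,q,r,s,t,u}

δ(q,0) = {q,t,u}; δ(r,0) = {p,q,r,s,t}; δ(t,0) = {r,s,t}.
Union: {p,q,r,s,t,u}.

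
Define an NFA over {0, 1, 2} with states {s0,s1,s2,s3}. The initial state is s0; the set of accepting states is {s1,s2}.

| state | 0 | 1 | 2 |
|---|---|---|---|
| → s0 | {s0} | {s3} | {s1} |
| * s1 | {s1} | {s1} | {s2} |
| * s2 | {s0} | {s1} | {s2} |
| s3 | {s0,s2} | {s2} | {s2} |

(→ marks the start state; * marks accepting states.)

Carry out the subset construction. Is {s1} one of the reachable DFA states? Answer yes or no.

Start state of the DFA: {s0}.
{s0} --0--> {s0}  [seen]
{s0} --1--> {s3}  [new]
{s0} --2--> {s1}  [new]
{s3} --0--> {s0,s2}  [new]
{s3} --1--> {s2}  [new]
{s3} --2--> {s2}  [seen]
{s1} --0--> {s1}  [seen]
{s1} --1--> {s1}  [seen]
{s1} --2--> {s2}  [seen]
{s0,s2} --0--> {s0}  [seen]
{s0,s2} --1--> {s1,s3}  [new]
{s0,s2} --2--> {s1,s2}  [new]
{s2} --0--> {s0}  [seen]
{s2} --1--> {s1}  [seen]
{s2} --2--> {s2}  [seen]
{s1,s3} --0--> {s0,s1,s2}  [new]
{s1,s3} --1--> {s1,s2}  [seen]
{s1,s3} --2--> {s2}  [seen]
{s1,s2} --0--> {s0,s1}  [new]
{s1,s2} --1--> {s1}  [seen]
{s1,s2} --2--> {s2}  [seen]
{s0,s1,s2} --0--> {s0,s1}  [seen]
{s0,s1,s2} --1--> {s1,s3}  [seen]
{s0,s1,s2} --2--> {s1,s2}  [seen]
{s0,s1} --0--> {s0,s1}  [seen]
{s0,s1} --1--> {s1,s3}  [seen]
{s0,s1} --2--> {s1,s2}  [seen]
Reachable DFA states: {s0}, {s3}, {s1}, {s0,s2}, {s2}, {s1,s3}, {s1,s2}, {s0,s1,s2}, {s0,s1}.
{s1} is among them.

yes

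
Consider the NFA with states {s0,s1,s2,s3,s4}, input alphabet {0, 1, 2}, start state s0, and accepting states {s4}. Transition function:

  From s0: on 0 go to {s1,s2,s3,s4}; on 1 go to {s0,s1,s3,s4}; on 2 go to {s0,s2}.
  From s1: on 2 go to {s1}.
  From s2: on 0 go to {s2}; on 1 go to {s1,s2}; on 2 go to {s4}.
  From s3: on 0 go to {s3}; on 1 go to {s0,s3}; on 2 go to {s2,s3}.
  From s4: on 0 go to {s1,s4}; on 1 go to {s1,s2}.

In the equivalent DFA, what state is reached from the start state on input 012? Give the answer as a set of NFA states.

{s0,s1,s2,s3,s4}

Start: {s0}.
δ(s0,0) = {s1,s2,s3,s4}.
Union: {s1,s2,s3,s4}.
After 0: {s1,s2,s3,s4}.
δ(s1,1) = ∅; δ(s2,1) = {s1,s2}; δ(s3,1) = {s0,s3}; δ(s4,1) = {s1,s2}.
Union: {s0,s1,s2,s3}.
After 1: {s0,s1,s2,s3}.
δ(s0,2) = {s0,s2}; δ(s1,2) = {s1}; δ(s2,2) = {s4}; δ(s3,2) = {s2,s3}.
Union: {s0,s1,s2,s3,s4}.
After 2: {s0,s1,s2,s3,s4}.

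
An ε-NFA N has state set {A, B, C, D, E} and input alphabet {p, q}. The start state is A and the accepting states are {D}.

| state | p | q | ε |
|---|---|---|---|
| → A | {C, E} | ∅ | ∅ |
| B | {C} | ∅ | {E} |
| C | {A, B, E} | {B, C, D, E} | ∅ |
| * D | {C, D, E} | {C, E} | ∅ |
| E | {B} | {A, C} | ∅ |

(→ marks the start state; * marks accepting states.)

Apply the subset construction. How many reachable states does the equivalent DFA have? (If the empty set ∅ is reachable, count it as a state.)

Start state of the DFA: {A} (ε-closure of the NFA start).
{A} --p--> {C, E}  [new]
{A} --q--> ∅  [new]
{C, E} --p--> {A, B, E}  [new]
{C, E} --q--> {A, B, C, D, E}  [new]
∅ --p--> ∅  [seen]
∅ --q--> ∅  [seen]
{A, B, E} --p--> {B, C, E}  [new]
{A, B, E} --q--> {A, C}  [new]
{A, B, C, D, E} --p--> {A, B, C, D, E}  [seen]
{A, B, C, D, E} --q--> {A, B, C, D, E}  [seen]
{B, C, E} --p--> {A, B, C, E}  [new]
{B, C, E} --q--> {A, B, C, D, E}  [seen]
{A, C} --p--> {A, B, C, E}  [seen]
{A, C} --q--> {B, C, D, E}  [new]
{A, B, C, E} --p--> {A, B, C, E}  [seen]
{A, B, C, E} --q--> {A, B, C, D, E}  [seen]
{B, C, D, E} --p--> {A, B, C, D, E}  [seen]
{B, C, D, E} --q--> {A, B, C, D, E}  [seen]
Reachable DFA states: {A}, {C, E}, ∅, {A, B, E}, {A, B, C, D, E}, {B, C, E}, {A, C}, {A, B, C, E}, {B, C, D, E}.

9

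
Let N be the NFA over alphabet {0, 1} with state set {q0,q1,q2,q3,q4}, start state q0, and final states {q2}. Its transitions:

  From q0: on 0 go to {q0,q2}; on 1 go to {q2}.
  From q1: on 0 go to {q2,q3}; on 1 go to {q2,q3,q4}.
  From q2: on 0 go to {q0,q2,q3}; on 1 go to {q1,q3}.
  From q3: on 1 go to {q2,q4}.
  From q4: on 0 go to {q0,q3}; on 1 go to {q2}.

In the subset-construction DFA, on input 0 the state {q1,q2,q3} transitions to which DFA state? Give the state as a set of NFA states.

{q0,q2,q3}

δ(q1,0) = {q2,q3}; δ(q2,0) = {q0,q2,q3}; δ(q3,0) = ∅.
Union: {q0,q2,q3}.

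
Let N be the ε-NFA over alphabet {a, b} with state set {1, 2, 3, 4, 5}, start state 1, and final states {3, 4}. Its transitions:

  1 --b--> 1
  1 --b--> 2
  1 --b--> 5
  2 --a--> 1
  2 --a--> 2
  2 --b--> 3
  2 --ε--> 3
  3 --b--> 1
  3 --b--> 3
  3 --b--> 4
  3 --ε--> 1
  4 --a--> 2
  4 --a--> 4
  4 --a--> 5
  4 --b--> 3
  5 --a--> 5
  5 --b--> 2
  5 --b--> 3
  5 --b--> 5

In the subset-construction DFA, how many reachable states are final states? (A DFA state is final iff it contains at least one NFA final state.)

2

Start state of the DFA: {1} (ε-closure of the NFA start).
{1} --a--> ∅  [new]
{1} --b--> {1, 2, 3, 5}  [new]
∅ --a--> ∅  [seen]
∅ --b--> ∅  [seen]
{1, 2, 3, 5} --a--> {1, 2, 3, 5}  [seen]
{1, 2, 3, 5} --b--> {1, 2, 3, 4, 5}  [new]
{1, 2, 3, 4, 5} --a--> {1, 2, 3, 4, 5}  [seen]
{1, 2, 3, 4, 5} --b--> {1, 2, 3, 4, 5}  [seen]
Reachable DFA states: {1}, ∅, {1, 2, 3, 5}, {1, 2, 3, 4, 5}.
Accepting DFA states (contain an NFA accepting state): {1, 2, 3, 5}, {1, 2, 3, 4, 5}.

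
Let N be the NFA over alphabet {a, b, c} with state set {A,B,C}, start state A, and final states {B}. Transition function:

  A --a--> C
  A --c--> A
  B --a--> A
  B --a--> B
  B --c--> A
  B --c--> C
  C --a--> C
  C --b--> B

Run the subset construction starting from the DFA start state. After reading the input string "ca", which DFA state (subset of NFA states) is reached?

{C}

Start: {A}.
δ(A,c) = {A}.
Union: {A}.
After c: {A}.
δ(A,a) = {C}.
Union: {C}.
After a: {C}.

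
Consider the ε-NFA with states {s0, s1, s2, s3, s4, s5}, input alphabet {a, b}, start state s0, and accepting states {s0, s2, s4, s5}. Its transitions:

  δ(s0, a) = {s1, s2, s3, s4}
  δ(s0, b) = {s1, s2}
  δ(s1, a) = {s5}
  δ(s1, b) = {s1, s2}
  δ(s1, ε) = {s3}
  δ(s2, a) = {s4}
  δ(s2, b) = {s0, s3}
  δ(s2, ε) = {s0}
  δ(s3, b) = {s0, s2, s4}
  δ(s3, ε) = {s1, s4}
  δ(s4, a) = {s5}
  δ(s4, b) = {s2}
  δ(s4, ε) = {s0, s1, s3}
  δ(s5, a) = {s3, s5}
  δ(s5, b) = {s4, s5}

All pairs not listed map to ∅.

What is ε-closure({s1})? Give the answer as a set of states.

Begin with {s1}.
s1 →ε {s3}; add s3.
s3 →ε {s1, s4}; add s4.
s4 →ε {s0, s1, s3}; add s0.
ε-closure = {s0, s1, s3, s4}.

{s0, s1, s3, s4}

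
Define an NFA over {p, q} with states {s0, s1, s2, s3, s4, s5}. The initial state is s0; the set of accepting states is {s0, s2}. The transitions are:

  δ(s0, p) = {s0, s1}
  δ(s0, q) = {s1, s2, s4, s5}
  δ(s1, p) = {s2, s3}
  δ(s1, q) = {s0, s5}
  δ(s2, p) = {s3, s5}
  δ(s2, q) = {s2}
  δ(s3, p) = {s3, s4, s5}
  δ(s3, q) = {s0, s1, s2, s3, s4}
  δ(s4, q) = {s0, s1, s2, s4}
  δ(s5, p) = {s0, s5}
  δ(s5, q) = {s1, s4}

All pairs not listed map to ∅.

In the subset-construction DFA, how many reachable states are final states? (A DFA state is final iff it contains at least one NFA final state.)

Start state of the DFA: {s0}.
{s0} --p--> {s0, s1}  [new]
{s0} --q--> {s1, s2, s4, s5}  [new]
{s0, s1} --p--> {s0, s1, s2, s3}  [new]
{s0, s1} --q--> {s0, s1, s2, s4, s5}  [new]
{s1, s2, s4, s5} --p--> {s0, s2, s3, s5}  [new]
{s1, s2, s4, s5} --q--> {s0, s1, s2, s4, s5}  [seen]
{s0, s1, s2, s3} --p--> {s0, s1, s2, s3, s4, s5}  [new]
{s0, s1, s2, s3} --q--> {s0, s1, s2, s3, s4, s5}  [seen]
{s0, s1, s2, s4, s5} --p--> {s0, s1, s2, s3, s5}  [new]
{s0, s1, s2, s4, s5} --q--> {s0, s1, s2, s4, s5}  [seen]
{s0, s2, s3, s5} --p--> {s0, s1, s3, s4, s5}  [new]
{s0, s2, s3, s5} --q--> {s0, s1, s2, s3, s4, s5}  [seen]
{s0, s1, s2, s3, s4, s5} --p--> {s0, s1, s2, s3, s4, s5}  [seen]
{s0, s1, s2, s3, s4, s5} --q--> {s0, s1, s2, s3, s4, s5}  [seen]
{s0, s1, s2, s3, s5} --p--> {s0, s1, s2, s3, s4, s5}  [seen]
{s0, s1, s2, s3, s5} --q--> {s0, s1, s2, s3, s4, s5}  [seen]
{s0, s1, s3, s4, s5} --p--> {s0, s1, s2, s3, s4, s5}  [seen]
{s0, s1, s3, s4, s5} --q--> {s0, s1, s2, s3, s4, s5}  [seen]
Reachable DFA states: {s0}, {s0, s1}, {s1, s2, s4, s5}, {s0, s1, s2, s3}, {s0, s1, s2, s4, s5}, {s0, s2, s3, s5}, {s0, s1, s2, s3, s4, s5}, {s0, s1, s2, s3, s5}, {s0, s1, s3, s4, s5}.
Accepting DFA states (contain an NFA accepting state): {s0}, {s0, s1}, {s1, s2, s4, s5}, {s0, s1, s2, s3}, {s0, s1, s2, s4, s5}, {s0, s2, s3, s5}, {s0, s1, s2, s3, s4, s5}, {s0, s1, s2, s3, s5}, {s0, s1, s3, s4, s5}.

9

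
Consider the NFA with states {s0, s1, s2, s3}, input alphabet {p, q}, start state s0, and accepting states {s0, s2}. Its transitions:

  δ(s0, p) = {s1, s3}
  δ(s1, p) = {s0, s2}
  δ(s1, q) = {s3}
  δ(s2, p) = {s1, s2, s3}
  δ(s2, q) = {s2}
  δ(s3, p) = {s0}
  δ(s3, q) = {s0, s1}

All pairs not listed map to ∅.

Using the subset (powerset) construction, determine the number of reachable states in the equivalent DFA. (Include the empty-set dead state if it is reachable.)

Start state of the DFA: {s0}.
{s0} --p--> {s1, s3}  [new]
{s0} --q--> ∅  [new]
{s1, s3} --p--> {s0, s2}  [new]
{s1, s3} --q--> {s0, s1, s3}  [new]
∅ --p--> ∅  [seen]
∅ --q--> ∅  [seen]
{s0, s2} --p--> {s1, s2, s3}  [new]
{s0, s2} --q--> {s2}  [new]
{s0, s1, s3} --p--> {s0, s1, s2, s3}  [new]
{s0, s1, s3} --q--> {s0, s1, s3}  [seen]
{s1, s2, s3} --p--> {s0, s1, s2, s3}  [seen]
{s1, s2, s3} --q--> {s0, s1, s2, s3}  [seen]
{s2} --p--> {s1, s2, s3}  [seen]
{s2} --q--> {s2}  [seen]
{s0, s1, s2, s3} --p--> {s0, s1, s2, s3}  [seen]
{s0, s1, s2, s3} --q--> {s0, s1, s2, s3}  [seen]
Reachable DFA states: {s0}, {s1, s3}, ∅, {s0, s2}, {s0, s1, s3}, {s1, s2, s3}, {s2}, {s0, s1, s2, s3}.

8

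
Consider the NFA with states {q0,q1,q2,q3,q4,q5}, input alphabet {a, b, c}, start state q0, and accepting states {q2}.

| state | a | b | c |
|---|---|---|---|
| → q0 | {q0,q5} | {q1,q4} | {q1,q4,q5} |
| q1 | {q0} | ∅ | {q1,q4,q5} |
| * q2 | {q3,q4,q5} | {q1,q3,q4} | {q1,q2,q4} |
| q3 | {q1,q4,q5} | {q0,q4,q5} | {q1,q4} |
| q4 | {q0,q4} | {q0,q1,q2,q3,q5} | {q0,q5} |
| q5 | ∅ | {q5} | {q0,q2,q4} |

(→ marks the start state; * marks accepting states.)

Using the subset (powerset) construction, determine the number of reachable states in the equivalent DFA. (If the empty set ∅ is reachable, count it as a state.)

12

Start state of the DFA: {q0}.
{q0} --a--> {q0,q5}  [new]
{q0} --b--> {q1,q4}  [new]
{q0} --c--> {q1,q4,q5}  [new]
{q0,q5} --a--> {q0,q5}  [seen]
{q0,q5} --b--> {q1,q4,q5}  [seen]
{q0,q5} --c--> {q0,q1,q2,q4,q5}  [new]
{q1,q4} --a--> {q0,q4}  [new]
{q1,q4} --b--> {q0,q1,q2,q3,q5}  [new]
{q1,q4} --c--> {q0,q1,q4,q5}  [new]
{q1,q4,q5} --a--> {q0,q4}  [seen]
{q1,q4,q5} --b--> {q0,q1,q2,q3,q5}  [seen]
{q1,q4,q5} --c--> {q0,q1,q2,q4,q5}  [seen]
{q0,q1,q2,q4,q5} --a--> {q0,q3,q4,q5}  [new]
{q0,q1,q2,q4,q5} --b--> {q0,q1,q2,q3,q4,q5}  [new]
{q0,q1,q2,q4,q5} --c--> {q0,q1,q2,q4,q5}  [seen]
{q0,q4} --a--> {q0,q4,q5}  [new]
{q0,q4} --b--> {q0,q1,q2,q3,q4,q5}  [seen]
{q0,q4} --c--> {q0,q1,q4,q5}  [seen]
{q0,q1,q2,q3,q5} --a--> {q0,q1,q3,q4,q5}  [new]
{q0,q1,q2,q3,q5} --b--> {q0,q1,q3,q4,q5}  [seen]
{q0,q1,q2,q3,q5} --c--> {q0,q1,q2,q4,q5}  [seen]
{q0,q1,q4,q5} --a--> {q0,q4,q5}  [seen]
{q0,q1,q4,q5} --b--> {q0,q1,q2,q3,q4,q5}  [seen]
{q0,q1,q4,q5} --c--> {q0,q1,q2,q4,q5}  [seen]
{q0,q3,q4,q5} --a--> {q0,q1,q4,q5}  [seen]
{q0,q3,q4,q5} --b--> {q0,q1,q2,q3,q4,q5}  [seen]
{q0,q3,q4,q5} --c--> {q0,q1,q2,q4,q5}  [seen]
{q0,q1,q2,q3,q4,q5} --a--> {q0,q1,q3,q4,q5}  [seen]
{q0,q1,q2,q3,q4,q5} --b--> {q0,q1,q2,q3,q4,q5}  [seen]
{q0,q1,q2,q3,q4,q5} --c--> {q0,q1,q2,q4,q5}  [seen]
{q0,q4,q5} --a--> {q0,q4,q5}  [seen]
{q0,q4,q5} --b--> {q0,q1,q2,q3,q4,q5}  [seen]
{q0,q4,q5} --c--> {q0,q1,q2,q4,q5}  [seen]
{q0,q1,q3,q4,q5} --a--> {q0,q1,q4,q5}  [seen]
{q0,q1,q3,q4,q5} --b--> {q0,q1,q2,q3,q4,q5}  [seen]
{q0,q1,q3,q4,q5} --c--> {q0,q1,q2,q4,q5}  [seen]
Reachable DFA states: {q0}, {q0,q5}, {q1,q4}, {q1,q4,q5}, {q0,q1,q2,q4,q5}, {q0,q4}, {q0,q1,q2,q3,q5}, {q0,q1,q4,q5}, {q0,q3,q4,q5}, {q0,q1,q2,q3,q4,q5}, {q0,q4,q5}, {q0,q1,q3,q4,q5}.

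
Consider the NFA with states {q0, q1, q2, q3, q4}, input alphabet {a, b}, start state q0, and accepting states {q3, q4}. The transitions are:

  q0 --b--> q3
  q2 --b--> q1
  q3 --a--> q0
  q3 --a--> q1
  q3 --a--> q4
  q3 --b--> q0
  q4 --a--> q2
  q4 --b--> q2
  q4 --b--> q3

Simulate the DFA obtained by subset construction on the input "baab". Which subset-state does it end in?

Start: {q0}.
δ(q0,b) = {q3}.
Union: {q3}.
After b: {q3}.
δ(q3,a) = {q0, q1, q4}.
Union: {q0, q1, q4}.
After a: {q0, q1, q4}.
δ(q0,a) = ∅; δ(q1,a) = ∅; δ(q4,a) = {q2}.
Union: {q2}.
After a: {q2}.
δ(q2,b) = {q1}.
Union: {q1}.
After b: {q1}.

{q1}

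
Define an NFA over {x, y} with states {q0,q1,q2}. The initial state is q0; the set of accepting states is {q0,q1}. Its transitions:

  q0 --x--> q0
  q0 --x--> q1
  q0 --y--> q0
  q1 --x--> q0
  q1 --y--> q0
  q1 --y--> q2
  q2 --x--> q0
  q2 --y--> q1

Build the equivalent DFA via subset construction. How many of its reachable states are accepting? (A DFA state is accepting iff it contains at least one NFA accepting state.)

Start state of the DFA: {q0}.
{q0} --x--> {q0,q1}  [new]
{q0} --y--> {q0}  [seen]
{q0,q1} --x--> {q0,q1}  [seen]
{q0,q1} --y--> {q0,q2}  [new]
{q0,q2} --x--> {q0,q1}  [seen]
{q0,q2} --y--> {q0,q1}  [seen]
Reachable DFA states: {q0}, {q0,q1}, {q0,q2}.
Accepting DFA states (contain an NFA accepting state): {q0}, {q0,q1}, {q0,q2}.

3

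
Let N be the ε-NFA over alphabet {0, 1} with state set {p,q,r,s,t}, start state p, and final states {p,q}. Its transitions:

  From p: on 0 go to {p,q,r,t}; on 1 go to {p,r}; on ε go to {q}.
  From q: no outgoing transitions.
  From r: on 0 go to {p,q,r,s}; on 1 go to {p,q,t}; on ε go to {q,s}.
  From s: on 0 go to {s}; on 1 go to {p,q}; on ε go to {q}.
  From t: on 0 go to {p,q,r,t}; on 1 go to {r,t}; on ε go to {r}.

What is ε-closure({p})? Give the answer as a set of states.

Begin with {p}.
p →ε {q}; add q.
ε-closure = {p,q}.

{p,q}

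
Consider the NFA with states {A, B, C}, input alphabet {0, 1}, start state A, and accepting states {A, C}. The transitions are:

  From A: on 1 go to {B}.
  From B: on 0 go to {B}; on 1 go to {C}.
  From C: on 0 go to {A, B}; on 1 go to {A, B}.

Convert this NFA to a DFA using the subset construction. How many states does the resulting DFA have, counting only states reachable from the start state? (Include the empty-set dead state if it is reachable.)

7

Start state of the DFA: {A}.
{A} --0--> ∅  [new]
{A} --1--> {B}  [new]
∅ --0--> ∅  [seen]
∅ --1--> ∅  [seen]
{B} --0--> {B}  [seen]
{B} --1--> {C}  [new]
{C} --0--> {A, B}  [new]
{C} --1--> {A, B}  [seen]
{A, B} --0--> {B}  [seen]
{A, B} --1--> {B, C}  [new]
{B, C} --0--> {A, B}  [seen]
{B, C} --1--> {A, B, C}  [new]
{A, B, C} --0--> {A, B}  [seen]
{A, B, C} --1--> {A, B, C}  [seen]
Reachable DFA states: {A}, ∅, {B}, {C}, {A, B}, {B, C}, {A, B, C}.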